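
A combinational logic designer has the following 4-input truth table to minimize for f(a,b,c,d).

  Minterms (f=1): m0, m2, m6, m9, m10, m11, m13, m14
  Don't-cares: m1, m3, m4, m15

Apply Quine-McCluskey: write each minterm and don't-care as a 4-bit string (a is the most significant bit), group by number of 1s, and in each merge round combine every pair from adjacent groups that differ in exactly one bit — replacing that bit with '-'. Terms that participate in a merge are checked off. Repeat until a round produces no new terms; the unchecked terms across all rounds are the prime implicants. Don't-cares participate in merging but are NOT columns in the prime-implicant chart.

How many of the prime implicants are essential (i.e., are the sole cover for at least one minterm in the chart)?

1

[col 0] 0000*, 0001*, 0010*, 0011*, 0100*, 0110*, 1001*, 1010*, 1011*, 1101*, 1110*, 1111*
[col 1] -001*, -010*, -011*, -110*, 0-00*, 0-10*, 00-0*, 00-1*, 000-*, 001-*, 01-0*, 1-01*, 1-10*, 1-11*, 10-1*, 101-*, 11-1*, 111-*
[col 2] --10, -0-1, -01-, 0--0, 00--, 1--1, 1-1-
Prime implicants: --10, -0-1, -01-, 0--0, 00--, 1--1, 1-1-
PI chart (minterm → PIs covering it):
  0 | 0--0,00--
  2 | --10,-01-,0--0,00--
  6 | --10,0--0
  9 | -0-1,1--1
  10 | --10,-01-,1-1-
  11 | -0-1,-01-,1--1,1-1-
  13 | 1--1  (sole → essential)
  14 | --10,1-1-
Essential prime implicants: 1--1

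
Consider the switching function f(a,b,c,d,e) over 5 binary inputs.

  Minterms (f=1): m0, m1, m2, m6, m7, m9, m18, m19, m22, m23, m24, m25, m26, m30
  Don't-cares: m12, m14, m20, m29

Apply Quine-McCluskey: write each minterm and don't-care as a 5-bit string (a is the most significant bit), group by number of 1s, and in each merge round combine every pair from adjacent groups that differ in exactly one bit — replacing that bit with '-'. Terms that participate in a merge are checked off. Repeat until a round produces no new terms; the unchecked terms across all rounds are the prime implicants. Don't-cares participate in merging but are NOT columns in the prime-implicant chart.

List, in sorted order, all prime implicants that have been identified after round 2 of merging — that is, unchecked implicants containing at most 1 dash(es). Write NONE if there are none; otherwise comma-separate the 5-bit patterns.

size-2^0 implicants → 00000(✓)  00001(✓)  00010(✓)  00110(✓)  00111(✓)  01001(✓)  01100(✓)  01110(✓)  10010(✓)  10011(✓)  10100(✓)  10110(✓)  10111(✓)  11000(✓)  11001(✓)  11010(✓)  11101(✓)  11110(✓)
size-2^1 implicants → -0010(✓)  -0110(✓)  -0111(✓)  -1001  -1110(✓)  0-001  0-110(✓)  00-10(✓)  000-0  0000-  0011-(✓)  011-0  1-010(✓)  1-110(✓)  10-10(✓)  10-11(✓)  1001-(✓)  101-0  1011-(✓)  11-01  11-10(✓)  110-0  1100-
size-2^2 implicants → --110  -0-10  -011-  1--10  10-1-
Unchecked terms (primes): --110, -0-10, -011-, -1001, 0-001, 000-0, 0000-, 011-0, 1--10, 10-1-, 101-0, 11-01, 110-0, 1100-

-1001, 0-001, 000-0, 0000-, 011-0, 101-0, 11-01, 110-0, 1100-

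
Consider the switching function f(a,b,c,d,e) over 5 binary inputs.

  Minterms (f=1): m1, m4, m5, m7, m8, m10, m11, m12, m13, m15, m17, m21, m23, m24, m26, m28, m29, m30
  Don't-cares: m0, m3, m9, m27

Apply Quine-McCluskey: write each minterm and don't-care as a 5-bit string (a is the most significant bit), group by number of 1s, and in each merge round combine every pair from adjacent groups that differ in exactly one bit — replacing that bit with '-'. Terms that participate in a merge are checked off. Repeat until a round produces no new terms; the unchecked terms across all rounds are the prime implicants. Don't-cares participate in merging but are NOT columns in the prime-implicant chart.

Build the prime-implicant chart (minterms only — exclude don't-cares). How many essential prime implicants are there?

5

Round 0: 00000✓ 00001✓ 00011✓ 00100✓ 00101✓ 00111✓ 01000✓ 01001✓ 01010✓ 01011✓ 01100✓ 01101✓ 01111✓ 10001✓ 10101✓ 10111✓ 11000✓ 11010✓ 11011✓ 11100✓ 11101✓ 11110✓
Round 1: -0001✓ -0101✓ -0111✓ -1000✓ -1010✓ -1011✓ -1100✓ -1101✓ 0-000✓ 0-001✓ 0-011✓ 0-100✓ 0-101✓ 0-111✓ 00-00✓ 00-01✓ 00-11✓ 000-1✓ 0000-✓ 001-1✓ 0010-✓ 01-00✓ 01-01✓ 01-11✓ 010-0✓ 010-1✓ 0100-✓ 0101-✓ 011-1✓ 0110-✓ 1-101✓ 10-01✓ 101-1✓ 11-00✓ 11-10✓ 110-0✓ 1101-✓ 111-0✓ 1110-✓
Round 2: --101 -0-01 -01-1 -1-00 -10-0 -101- -110- 0--00✓ 0--01✓ 0--11✓ 0-0-1✓ 0-00-✓ 0-1-1✓ 0-10-✓ 00--1✓ 00-0-✓ 01--1✓ 01-0-✓ 010-- 11--0
Round 3: 0---1 0--0-
PIs = {--101, -0-01, -01-1, -1-00, -10-0, -101-, -110-, 0---1, 0--0-, 010--, 11--0}
Coverage chart:
  m1: -0-01,0---1,0--0-
  m4: 0--0- ←essential
  m5: --101,-0-01,-01-1,0---1,0--0-
  m7: -01-1,0---1
  m8: -1-00,-10-0,0--0-,010--
  m10: -10-0,-101-,010--
  m11: -101-,0---1,010--
  m12: -1-00,-110-,0--0-
  m13: --101,-110-,0---1,0--0-
  m15: 0---1 ←essential
  m17: -0-01 ←essential
  m21: --101,-0-01,-01-1
  m23: -01-1 ←essential
  m24: -1-00,-10-0,11--0
  m26: -10-0,-101-,11--0
  m28: -1-00,-110-,11--0
  m29: --101,-110-
  m30: 11--0 ←essential
Essential: -0-01, -01-1, 0---1, 0--0-, 11--0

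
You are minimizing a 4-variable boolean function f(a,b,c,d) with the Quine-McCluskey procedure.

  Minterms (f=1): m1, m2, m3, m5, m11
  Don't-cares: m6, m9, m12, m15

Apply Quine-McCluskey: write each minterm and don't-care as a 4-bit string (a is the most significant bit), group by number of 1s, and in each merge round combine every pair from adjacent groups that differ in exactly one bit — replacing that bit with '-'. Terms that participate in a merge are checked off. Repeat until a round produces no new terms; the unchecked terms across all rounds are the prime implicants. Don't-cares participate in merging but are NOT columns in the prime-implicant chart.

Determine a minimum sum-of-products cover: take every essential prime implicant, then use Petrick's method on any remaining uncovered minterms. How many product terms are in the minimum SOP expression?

size-2^0 implicants → 0001(✓)  0010(✓)  0011(✓)  0101(✓)  0110(✓)  1001(✓)  1011(✓)  1100  1111(✓)
size-2^1 implicants → -001(✓)  -011(✓)  0-01  0-10  00-1(✓)  001-  1-11  10-1(✓)
size-2^2 implicants → -0-1
Unchecked terms (primes): -0-1, 0-01, 0-10, 001-, 1-11, 1100
Minterm coverage:
  m1 ⊆ -0-1,0-01
  m2 ⊆ 0-10,001-
  m3 ⊆ -0-1,001-
  m5 ⊆ 0-01 [E]
  m11 ⊆ -0-1,1-11
E = {0-01}
Petrick residual → -0-1, 0-10
Cover = b'd + a'c'd + a'cd'  |cover|=3

3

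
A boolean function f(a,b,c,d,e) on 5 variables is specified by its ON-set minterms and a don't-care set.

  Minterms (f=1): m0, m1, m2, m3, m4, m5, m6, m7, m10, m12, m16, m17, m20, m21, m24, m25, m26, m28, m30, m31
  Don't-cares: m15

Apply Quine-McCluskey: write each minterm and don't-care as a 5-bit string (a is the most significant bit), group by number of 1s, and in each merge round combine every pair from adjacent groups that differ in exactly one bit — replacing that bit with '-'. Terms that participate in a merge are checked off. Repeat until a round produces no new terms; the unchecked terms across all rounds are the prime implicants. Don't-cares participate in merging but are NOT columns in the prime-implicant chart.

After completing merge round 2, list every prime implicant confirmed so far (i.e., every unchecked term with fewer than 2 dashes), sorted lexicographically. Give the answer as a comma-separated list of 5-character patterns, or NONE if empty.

-1010, -1111, 0-010, 0-111, 1111-

Round 0: 00000✓ 00001✓ 00010✓ 00011✓ 00100✓ 00101✓ 00110✓ 00111✓ 01010✓ 01100✓ 01111✓ 10000✓ 10001✓ 10100✓ 10101✓ 11000✓ 11001✓ 11010✓ 11100✓ 11110✓ 11111✓
Round 1: -0000✓ -0001✓ -0100✓ -0101✓ -1010 -1100✓ -1111 0-010 0-100✓ 0-111 00-00✓ 00-01✓ 00-10✓ 00-11✓ 000-0✓ 000-1✓ 0000-✓ 0001-✓ 001-0✓ 001-1✓ 0010-✓ 0011-✓ 1-000✓ 1-001✓ 1-100✓ 10-00✓ 10-01✓ 1000-✓ 1010-✓ 11-00✓ 11-10✓ 110-0✓ 1100-✓ 111-0✓ 1111-
Round 2: --100 -0-00✓ -0-01✓ -000-✓ -010-✓ 00--0✓ 00--1✓ 00-0-✓ 00-1-✓ 000--✓ 001--✓ 1--00 1-00- 10-0-✓ 11--0
Round 3: -0-0- 00---
PIs = {--100, -0-0-, -1010, -1111, 0-010, 0-111, 00---, 1--00, 1-00-, 11--0, 1111-}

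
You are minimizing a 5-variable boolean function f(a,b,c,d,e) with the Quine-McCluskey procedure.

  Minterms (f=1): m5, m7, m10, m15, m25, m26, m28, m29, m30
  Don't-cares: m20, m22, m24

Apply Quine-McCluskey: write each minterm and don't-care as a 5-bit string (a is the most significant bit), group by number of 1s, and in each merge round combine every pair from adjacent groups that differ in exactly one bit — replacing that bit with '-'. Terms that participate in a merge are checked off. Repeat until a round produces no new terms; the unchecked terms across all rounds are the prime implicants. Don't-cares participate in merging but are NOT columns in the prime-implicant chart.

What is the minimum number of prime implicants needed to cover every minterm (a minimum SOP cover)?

5

[col 0] 00101*, 00111*, 01010*, 01111*, 10100*, 10110*, 11000*, 11001*, 11010*, 11100*, 11101*, 11110*
[col 1] -1010, 0-111, 001-1, 1-100*, 1-110*, 101-0*, 11-00*, 11-01*, 11-10*, 110-0*, 1100-*, 111-0*, 1110-*
[col 2] 1-1-0, 11--0, 11-0-
Prime implicants: -1010, 0-111, 001-1, 1-1-0, 11--0, 11-0-
PI chart (minterm → PIs covering it):
  5 | 001-1  (sole → essential)
  7 | 0-111,001-1
  10 | -1010  (sole → essential)
  15 | 0-111  (sole → essential)
  25 | 11-0-  (sole → essential)
  26 | -1010,11--0
  28 | 1-1-0,11--0,11-0-
  29 | 11-0-  (sole → essential)
  30 | 1-1-0,11--0
Essential prime implicants: -1010, 0-111, 001-1, 11-0-
Petrick residual → 1-1-0
Minimum SOP uses 5 PIs: bc'de' + a'cde + a'b'ce + ace' + abd'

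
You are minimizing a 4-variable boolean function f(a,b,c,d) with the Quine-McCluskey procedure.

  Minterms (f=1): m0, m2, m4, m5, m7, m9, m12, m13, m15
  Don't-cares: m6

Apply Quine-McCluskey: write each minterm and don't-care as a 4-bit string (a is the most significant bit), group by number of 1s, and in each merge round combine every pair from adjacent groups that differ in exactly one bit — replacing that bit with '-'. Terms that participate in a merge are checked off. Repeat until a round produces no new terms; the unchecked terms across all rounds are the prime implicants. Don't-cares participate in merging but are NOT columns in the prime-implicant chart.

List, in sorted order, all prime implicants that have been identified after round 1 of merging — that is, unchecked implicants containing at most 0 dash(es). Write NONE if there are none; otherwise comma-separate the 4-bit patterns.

size-2^0 implicants → 0000(✓)  0010(✓)  0100(✓)  0101(✓)  0110(✓)  0111(✓)  1001(✓)  1100(✓)  1101(✓)  1111(✓)
size-2^1 implicants → -100(✓)  -101(✓)  -111(✓)  0-00(✓)  0-10(✓)  00-0(✓)  01-0(✓)  01-1(✓)  010-(✓)  011-(✓)  1-01  11-1(✓)  110-(✓)
size-2^2 implicants → -1-1  -10-  0--0  01--
Unchecked terms (primes): -1-1, -10-, 0--0, 01--, 1-01

NONE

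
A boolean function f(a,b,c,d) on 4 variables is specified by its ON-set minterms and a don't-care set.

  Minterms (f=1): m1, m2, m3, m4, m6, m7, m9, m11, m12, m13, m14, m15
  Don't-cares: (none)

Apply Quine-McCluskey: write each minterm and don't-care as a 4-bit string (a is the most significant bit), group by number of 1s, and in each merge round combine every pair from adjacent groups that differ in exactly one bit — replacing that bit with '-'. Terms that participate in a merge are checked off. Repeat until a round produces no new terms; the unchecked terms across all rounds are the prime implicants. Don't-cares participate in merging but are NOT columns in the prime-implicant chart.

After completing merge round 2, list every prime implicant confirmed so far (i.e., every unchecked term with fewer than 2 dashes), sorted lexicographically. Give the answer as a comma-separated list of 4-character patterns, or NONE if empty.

NONE

Round 0: 0001✓ 0010✓ 0011✓ 0100✓ 0110✓ 0111✓ 1001✓ 1011✓ 1100✓ 1101✓ 1110✓ 1111✓
Round 1: -001✓ -011✓ -100✓ -110✓ -111✓ 0-10✓ 0-11✓ 00-1✓ 001-✓ 01-0✓ 011-✓ 1-01✓ 1-11✓ 10-1✓ 11-0✓ 11-1✓ 110-✓ 111-✓
Round 2: --11 -0-1 -1-0 -11- 0-1- 1--1 11--
PIs = {--11, -0-1, -1-0, -11-, 0-1-, 1--1, 11--}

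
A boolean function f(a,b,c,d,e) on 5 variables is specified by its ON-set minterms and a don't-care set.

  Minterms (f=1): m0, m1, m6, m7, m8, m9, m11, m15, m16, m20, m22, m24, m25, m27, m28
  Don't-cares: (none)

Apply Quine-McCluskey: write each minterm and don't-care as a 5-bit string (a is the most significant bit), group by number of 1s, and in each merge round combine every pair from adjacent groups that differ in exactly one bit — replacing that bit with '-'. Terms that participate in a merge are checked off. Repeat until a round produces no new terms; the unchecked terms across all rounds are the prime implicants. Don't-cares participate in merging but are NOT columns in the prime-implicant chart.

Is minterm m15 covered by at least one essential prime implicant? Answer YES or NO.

NO

size-2^0 implicants → 00000(✓)  00001(✓)  00110(✓)  00111(✓)  01000(✓)  01001(✓)  01011(✓)  01111(✓)  10000(✓)  10100(✓)  10110(✓)  11000(✓)  11001(✓)  11011(✓)  11100(✓)
size-2^1 implicants → -0000(✓)  -0110  -1000(✓)  -1001(✓)  -1011(✓)  0-000(✓)  0-001(✓)  0-111  0000-(✓)  0011-  01-11  010-1(✓)  0100-(✓)  1-000(✓)  1-100(✓)  10-00(✓)  101-0  11-00(✓)  110-1(✓)  1100-(✓)
size-2^2 implicants → --000  -10-1  -100-  0-00-  1--00
Unchecked terms (primes): --000, -0110, -10-1, -100-, 0-00-, 0-111, 0011-, 01-11, 1--00, 101-0
Minterm coverage:
  m0 ⊆ --000,0-00-
  m1 ⊆ 0-00- [E]
  m6 ⊆ -0110,0011-
  m7 ⊆ 0-111,0011-
  m8 ⊆ --000,-100-,0-00-
  m9 ⊆ -10-1,-100-,0-00-
  m11 ⊆ -10-1,01-11
  m15 ⊆ 0-111,01-11
  m16 ⊆ --000,1--00
  m20 ⊆ 1--00,101-0
  m22 ⊆ -0110,101-0
  m24 ⊆ --000,-100-,1--00
  m25 ⊆ -10-1,-100-
  m27 ⊆ -10-1 [E]
  m28 ⊆ 1--00 [E]
E = {-10-1, 0-00-, 1--00}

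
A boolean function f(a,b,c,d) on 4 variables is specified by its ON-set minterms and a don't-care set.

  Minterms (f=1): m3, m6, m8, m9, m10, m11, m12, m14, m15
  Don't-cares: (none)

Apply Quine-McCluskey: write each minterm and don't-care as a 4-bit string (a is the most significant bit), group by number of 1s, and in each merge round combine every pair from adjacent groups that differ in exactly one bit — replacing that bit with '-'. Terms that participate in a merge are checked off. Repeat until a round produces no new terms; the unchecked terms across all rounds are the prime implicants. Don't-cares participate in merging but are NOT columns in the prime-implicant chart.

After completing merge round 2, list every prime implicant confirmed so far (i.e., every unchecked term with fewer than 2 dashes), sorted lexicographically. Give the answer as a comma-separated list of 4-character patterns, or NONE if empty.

[col 0] 0011*, 0110*, 1000*, 1001*, 1010*, 1011*, 1100*, 1110*, 1111*
[col 1] -011, -110, 1-00*, 1-10*, 1-11*, 10-0*, 10-1*, 100-*, 101-*, 11-0*, 111-*
[col 2] 1--0, 1-1-, 10--
Prime implicants: -011, -110, 1--0, 1-1-, 10--

-011, -110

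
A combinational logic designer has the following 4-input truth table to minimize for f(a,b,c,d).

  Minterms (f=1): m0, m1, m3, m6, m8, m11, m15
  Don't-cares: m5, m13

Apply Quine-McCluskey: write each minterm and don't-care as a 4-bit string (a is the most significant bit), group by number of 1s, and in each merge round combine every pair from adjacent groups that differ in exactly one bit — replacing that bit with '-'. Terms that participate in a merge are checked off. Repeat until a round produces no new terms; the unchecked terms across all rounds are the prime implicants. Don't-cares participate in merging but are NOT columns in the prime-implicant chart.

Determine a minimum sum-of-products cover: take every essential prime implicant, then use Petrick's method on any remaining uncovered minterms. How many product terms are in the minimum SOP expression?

[col 0] 0000*, 0001*, 0011*, 0101*, 0110, 1000*, 1011*, 1101*, 1111*
[col 1] -000, -011, -101, 0-01, 00-1, 000-, 1-11, 11-1
Prime implicants: -000, -011, -101, 0-01, 00-1, 000-, 0110, 1-11, 11-1
PI chart (minterm → PIs covering it):
  0 | -000,000-
  1 | 0-01,00-1,000-
  3 | -011,00-1
  6 | 0110  (sole → essential)
  8 | -000  (sole → essential)
  11 | -011,1-11
  15 | 1-11,11-1
Essential prime implicants: -000, 0110
Petrick residual → 00-1, 1-11
Minimum SOP uses 4 PIs: b'c'd' + a'b'd + a'bcd' + acd

4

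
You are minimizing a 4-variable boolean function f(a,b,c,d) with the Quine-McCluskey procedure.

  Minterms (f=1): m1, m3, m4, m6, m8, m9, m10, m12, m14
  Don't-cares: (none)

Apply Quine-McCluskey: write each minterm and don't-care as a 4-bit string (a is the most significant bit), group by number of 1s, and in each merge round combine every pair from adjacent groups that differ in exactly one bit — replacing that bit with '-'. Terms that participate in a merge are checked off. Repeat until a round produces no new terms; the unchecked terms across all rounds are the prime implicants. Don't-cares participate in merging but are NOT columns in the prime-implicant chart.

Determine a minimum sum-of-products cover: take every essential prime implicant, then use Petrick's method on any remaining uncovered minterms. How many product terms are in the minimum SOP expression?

4

size-2^0 implicants → 0001(✓)  0011(✓)  0100(✓)  0110(✓)  1000(✓)  1001(✓)  1010(✓)  1100(✓)  1110(✓)
size-2^1 implicants → -001  -100(✓)  -110(✓)  00-1  01-0(✓)  1-00(✓)  1-10(✓)  10-0(✓)  100-  11-0(✓)
size-2^2 implicants → -1-0  1--0
Unchecked terms (primes): -001, -1-0, 00-1, 1--0, 100-
Minterm coverage:
  m1 ⊆ -001,00-1
  m3 ⊆ 00-1 [E]
  m4 ⊆ -1-0 [E]
  m6 ⊆ -1-0 [E]
  m8 ⊆ 1--0,100-
  m9 ⊆ -001,100-
  m10 ⊆ 1--0 [E]
  m12 ⊆ -1-0,1--0
  m14 ⊆ -1-0,1--0
E = {-1-0, 00-1, 1--0}
Petrick residual → -001
Cover = b'c'd + bd' + a'b'd + ad'  |cover|=4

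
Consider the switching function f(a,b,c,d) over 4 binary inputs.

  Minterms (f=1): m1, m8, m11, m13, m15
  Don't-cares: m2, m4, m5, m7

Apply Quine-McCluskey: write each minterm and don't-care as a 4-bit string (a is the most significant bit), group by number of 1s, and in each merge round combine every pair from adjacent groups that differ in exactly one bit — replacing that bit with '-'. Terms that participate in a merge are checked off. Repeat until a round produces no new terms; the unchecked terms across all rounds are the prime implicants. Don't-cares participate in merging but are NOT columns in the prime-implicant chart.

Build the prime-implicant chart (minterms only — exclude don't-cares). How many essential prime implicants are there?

[col 0] 0001*, 0010, 0100*, 0101*, 0111*, 1000, 1011*, 1101*, 1111*
[col 1] -101*, -111*, 0-01, 01-1*, 010-, 1-11, 11-1*
[col 2] -1-1
Prime implicants: -1-1, 0-01, 0010, 010-, 1-11, 1000
PI chart (minterm → PIs covering it):
  1 | 0-01  (sole → essential)
  8 | 1000  (sole → essential)
  11 | 1-11  (sole → essential)
  13 | -1-1  (sole → essential)
  15 | -1-1,1-11
Essential prime implicants: -1-1, 0-01, 1-11, 1000

4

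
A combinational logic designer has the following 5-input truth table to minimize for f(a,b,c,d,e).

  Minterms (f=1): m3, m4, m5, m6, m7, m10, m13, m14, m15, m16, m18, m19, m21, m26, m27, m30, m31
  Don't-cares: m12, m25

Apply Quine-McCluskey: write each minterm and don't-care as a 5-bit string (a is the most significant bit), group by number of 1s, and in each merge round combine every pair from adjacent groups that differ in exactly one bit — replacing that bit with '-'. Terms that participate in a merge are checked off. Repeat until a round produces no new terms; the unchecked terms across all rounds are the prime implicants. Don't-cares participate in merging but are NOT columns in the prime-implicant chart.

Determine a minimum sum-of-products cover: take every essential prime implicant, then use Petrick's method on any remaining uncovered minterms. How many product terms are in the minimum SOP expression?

6

Round 0: 00011✓ 00100✓ 00101✓ 00110✓ 00111✓ 01010✓ 01100✓ 01101✓ 01110✓ 01111✓ 10000✓ 10010✓ 10011✓ 10101✓ 11001✓ 11010✓ 11011✓ 11110✓ 11111✓
Round 1: -0011 -0101 -1010✓ -1110✓ -1111✓ 0-100✓ 0-101✓ 0-110✓ 0-111✓ 00-11 001-0✓ 001-1✓ 0010-✓ 0011-✓ 01-10✓ 011-0✓ 011-1✓ 0110-✓ 0111-✓ 1-010✓ 1-011✓ 100-0 1001-✓ 11-10✓ 11-11✓ 110-1 1101-✓ 1111-✓
Round 2: -1-10 -111- 0-1-0✓ 0-1-1✓ 0-10-✓ 0-11-✓ 001--✓ 011--✓ 1-01- 11-1-
Round 3: 0-1--
PIs = {-0011, -0101, -1-10, -111-, 0-1--, 00-11, 1-01-, 100-0, 11-1-, 110-1}
Coverage chart:
  m3: -0011,00-11
  m4: 0-1-- ←essential
  m5: -0101,0-1--
  m6: 0-1-- ←essential
  m7: 0-1--,00-11
  m10: -1-10 ←essential
  m13: 0-1-- ←essential
  m14: -1-10,-111-,0-1--
  m15: -111-,0-1--
  m16: 100-0 ←essential
  m18: 1-01-,100-0
  m19: -0011,1-01-
  m21: -0101 ←essential
  m26: -1-10,1-01-,11-1-
  m27: 1-01-,11-1-,110-1
  m30: -1-10,-111-,11-1-
  m31: -111-,11-1-
Essential: -0101, -1-10, 0-1--, 100-0
Petrick residual → -0011, 11-1-
Min cover (6 terms): b'c'de + b'cd'e + bde' + a'c + ab'c'e' + abd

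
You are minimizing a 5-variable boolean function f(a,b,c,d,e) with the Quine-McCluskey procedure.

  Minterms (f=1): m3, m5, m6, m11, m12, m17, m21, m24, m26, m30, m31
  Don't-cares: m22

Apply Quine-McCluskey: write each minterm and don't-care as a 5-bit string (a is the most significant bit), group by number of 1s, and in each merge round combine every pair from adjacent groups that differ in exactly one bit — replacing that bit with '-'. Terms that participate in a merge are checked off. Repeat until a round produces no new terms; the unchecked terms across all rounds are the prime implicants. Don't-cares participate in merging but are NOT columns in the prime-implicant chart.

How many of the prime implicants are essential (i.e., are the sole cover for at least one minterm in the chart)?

7

Round 0: 00011✓ 00101✓ 00110✓ 01011✓ 01100 10001✓ 10101✓ 10110✓ 11000✓ 11010✓ 11110✓ 11111✓
Round 1: -0101 -0110 0-011 1-110 10-01 11-10 110-0 1111-
PIs = {-0101, -0110, 0-011, 01100, 1-110, 10-01, 11-10, 110-0, 1111-}
Coverage chart:
  m3: 0-011 ←essential
  m5: -0101 ←essential
  m6: -0110 ←essential
  m11: 0-011 ←essential
  m12: 01100 ←essential
  m17: 10-01 ←essential
  m21: -0101,10-01
  m24: 110-0 ←essential
  m26: 11-10,110-0
  m30: 1-110,11-10,1111-
  m31: 1111- ←essential
Essential: -0101, -0110, 0-011, 01100, 10-01, 110-0, 1111-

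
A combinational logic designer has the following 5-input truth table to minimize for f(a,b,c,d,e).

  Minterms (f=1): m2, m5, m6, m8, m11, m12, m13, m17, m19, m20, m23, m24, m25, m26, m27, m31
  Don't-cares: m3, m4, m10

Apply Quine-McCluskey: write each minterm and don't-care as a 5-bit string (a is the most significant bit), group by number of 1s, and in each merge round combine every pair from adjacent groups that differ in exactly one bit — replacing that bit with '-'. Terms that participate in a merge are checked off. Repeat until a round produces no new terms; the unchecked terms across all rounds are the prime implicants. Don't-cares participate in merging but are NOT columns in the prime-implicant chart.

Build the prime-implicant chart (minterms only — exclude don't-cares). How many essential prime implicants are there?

4

size-2^0 implicants → 00010(✓)  00011(✓)  00100(✓)  00101(✓)  00110(✓)  01000(✓)  01010(✓)  01011(✓)  01100(✓)  01101(✓)  10001(✓)  10011(✓)  10100(✓)  10111(✓)  11000(✓)  11001(✓)  11010(✓)  11011(✓)  11111(✓)
size-2^1 implicants → -0011(✓)  -0100  -1000(✓)  -1010(✓)  -1011(✓)  0-010(✓)  0-011(✓)  0-100(✓)  0-101(✓)  00-10  0001-(✓)  001-0  0010-(✓)  01-00  010-0(✓)  0101-(✓)  0110-(✓)  1-001(✓)  1-011(✓)  1-111(✓)  10-11(✓)  100-1(✓)  11-11(✓)  110-0(✓)  110-1(✓)  1100-(✓)  1101-(✓)
size-2^2 implicants → --011  -10-0  -101-  0-01-  0-10-  1--11  1-0-1  110--
Unchecked terms (primes): --011, -0100, -10-0, -101-, 0-01-, 0-10-, 00-10, 001-0, 01-00, 1--11, 1-0-1, 110--
Minterm coverage:
  m2 ⊆ 0-01-,00-10
  m5 ⊆ 0-10- [E]
  m6 ⊆ 00-10,001-0
  m8 ⊆ -10-0,01-00
  m11 ⊆ --011,-101-,0-01-
  m12 ⊆ 0-10-,01-00
  m13 ⊆ 0-10- [E]
  m17 ⊆ 1-0-1 [E]
  m19 ⊆ --011,1--11,1-0-1
  m20 ⊆ -0100 [E]
  m23 ⊆ 1--11 [E]
  m24 ⊆ -10-0,110--
  m25 ⊆ 1-0-1,110--
  m26 ⊆ -10-0,-101-,110--
  m27 ⊆ --011,-101-,1--11,1-0-1,110--
  m31 ⊆ 1--11 [E]
E = {-0100, 0-10-, 1--11, 1-0-1}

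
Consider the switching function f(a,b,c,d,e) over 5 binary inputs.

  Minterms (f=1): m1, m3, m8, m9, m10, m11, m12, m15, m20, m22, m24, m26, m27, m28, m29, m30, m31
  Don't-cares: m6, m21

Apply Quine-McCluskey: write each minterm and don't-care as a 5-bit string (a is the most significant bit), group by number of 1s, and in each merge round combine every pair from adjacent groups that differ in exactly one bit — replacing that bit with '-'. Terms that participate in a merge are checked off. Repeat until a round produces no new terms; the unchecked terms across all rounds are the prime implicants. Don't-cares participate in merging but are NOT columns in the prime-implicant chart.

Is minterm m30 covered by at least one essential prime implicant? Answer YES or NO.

NO

Round 0: 00001✓ 00011✓ 00110✓ 01000✓ 01001✓ 01010✓ 01011✓ 01100✓ 01111✓ 10100✓ 10101✓ 10110✓ 11000✓ 11010✓ 11011✓ 11100✓ 11101✓ 11110✓ 11111✓
Round 1: -0110 -1000✓ -1010✓ -1011✓ -1100✓ -1111✓ 0-001✓ 0-011✓ 000-1✓ 01-00✓ 01-11✓ 010-0✓ 010-1✓ 0100-✓ 0101-✓ 1-100✓ 1-101✓ 1-110✓ 101-0✓ 1010-✓ 11-00✓ 11-10✓ 11-11✓ 110-0✓ 1101-✓ 111-0✓ 111-1✓ 1110-✓ 1111-✓
Round 2: -1-00 -1-11 -10-0 -101- 0-0-1 010-- 1-1-0 1-10- 11--0 11-1- 111--
PIs = {-0110, -1-00, -1-11, -10-0, -101-, 0-0-1, 010--, 1-1-0, 1-10-, 11--0, 11-1-, 111--}
Coverage chart:
  m1: 0-0-1 ←essential
  m3: 0-0-1 ←essential
  m8: -1-00,-10-0,010--
  m9: 0-0-1,010--
  m10: -10-0,-101-,010--
  m11: -1-11,-101-,0-0-1,010--
  m12: -1-00 ←essential
  m15: -1-11 ←essential
  m20: 1-1-0,1-10-
  m22: -0110,1-1-0
  m24: -1-00,-10-0,11--0
  m26: -10-0,-101-,11--0,11-1-
  m27: -1-11,-101-,11-1-
  m28: -1-00,1-1-0,1-10-,11--0,111--
  m29: 1-10-,111--
  m30: 1-1-0,11--0,11-1-,111--
  m31: -1-11,11-1-,111--
Essential: -1-00, -1-11, 0-0-1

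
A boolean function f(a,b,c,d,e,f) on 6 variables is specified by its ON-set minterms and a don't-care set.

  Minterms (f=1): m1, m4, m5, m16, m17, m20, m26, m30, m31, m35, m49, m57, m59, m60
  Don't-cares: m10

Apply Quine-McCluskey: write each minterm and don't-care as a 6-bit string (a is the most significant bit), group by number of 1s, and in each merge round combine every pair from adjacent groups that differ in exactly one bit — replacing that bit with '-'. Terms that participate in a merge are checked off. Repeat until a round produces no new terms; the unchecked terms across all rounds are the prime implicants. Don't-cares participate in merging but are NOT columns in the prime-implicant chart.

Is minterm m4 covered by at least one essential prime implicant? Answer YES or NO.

NO

size-2^0 implicants → 000001(✓)  000100(✓)  000101(✓)  001010(✓)  010000(✓)  010001(✓)  010100(✓)  011010(✓)  011110(✓)  011111(✓)  100011  110001(✓)  111001(✓)  111011(✓)  111100
size-2^1 implicants → -10001  0-0001  0-0100  0-1010  000-01  00010-  010-00  01000-  011-10  01111-  11-001  1110-1
Unchecked terms (primes): -10001, 0-0001, 0-0100, 0-1010, 000-01, 00010-, 010-00, 01000-, 011-10, 01111-, 100011, 11-001, 1110-1, 111100
Minterm coverage:
  m1 ⊆ 0-0001,000-01
  m4 ⊆ 0-0100,00010-
  m5 ⊆ 000-01,00010-
  m16 ⊆ 010-00,01000-
  m17 ⊆ -10001,0-0001,01000-
  m20 ⊆ 0-0100,010-00
  m26 ⊆ 0-1010,011-10
  m30 ⊆ 011-10,01111-
  m31 ⊆ 01111- [E]
  m35 ⊆ 100011 [E]
  m49 ⊆ -10001,11-001
  m57 ⊆ 11-001,1110-1
  m59 ⊆ 1110-1 [E]
  m60 ⊆ 111100 [E]
E = {01111-, 100011, 1110-1, 111100}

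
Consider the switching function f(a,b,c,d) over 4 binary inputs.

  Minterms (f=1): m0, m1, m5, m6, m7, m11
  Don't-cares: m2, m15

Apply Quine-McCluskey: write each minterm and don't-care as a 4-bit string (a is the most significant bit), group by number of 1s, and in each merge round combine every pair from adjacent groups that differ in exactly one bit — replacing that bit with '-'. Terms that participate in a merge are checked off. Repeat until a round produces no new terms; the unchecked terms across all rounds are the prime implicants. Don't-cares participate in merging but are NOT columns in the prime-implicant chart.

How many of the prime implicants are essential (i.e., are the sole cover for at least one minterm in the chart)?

[col 0] 0000*, 0001*, 0010*, 0101*, 0110*, 0111*, 1011*, 1111*
[col 1] -111, 0-01, 0-10, 00-0, 000-, 01-1, 011-, 1-11
Prime implicants: -111, 0-01, 0-10, 00-0, 000-, 01-1, 011-, 1-11
PI chart (minterm → PIs covering it):
  0 | 00-0,000-
  1 | 0-01,000-
  5 | 0-01,01-1
  6 | 0-10,011-
  7 | -111,01-1,011-
  11 | 1-11  (sole → essential)
Essential prime implicants: 1-11

1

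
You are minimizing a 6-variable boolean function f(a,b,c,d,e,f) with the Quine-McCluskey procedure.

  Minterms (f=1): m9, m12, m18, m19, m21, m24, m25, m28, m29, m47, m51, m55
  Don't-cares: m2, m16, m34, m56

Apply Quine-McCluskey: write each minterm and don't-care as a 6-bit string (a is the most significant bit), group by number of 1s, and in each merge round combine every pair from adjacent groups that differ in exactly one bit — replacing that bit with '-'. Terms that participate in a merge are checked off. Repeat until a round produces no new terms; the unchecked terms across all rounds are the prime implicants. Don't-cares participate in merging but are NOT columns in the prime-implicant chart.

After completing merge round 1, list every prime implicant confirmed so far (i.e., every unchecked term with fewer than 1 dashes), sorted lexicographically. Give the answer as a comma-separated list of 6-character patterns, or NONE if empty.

101111

[col 0] 000010*, 001001*, 001100*, 010000*, 010010*, 010011*, 010101*, 011000*, 011001*, 011100*, 011101*, 100010*, 101111, 110011*, 110111*, 111000*
[col 1] -00010, -10011, -11000, 0-0010, 0-1001, 0-1100, 01-000, 01-101, 0100-0, 01001-, 011-00*, 011-01*, 01100-*, 01110-*, 110-11
[col 2] 011-0-
Prime implicants: -00010, -10011, -11000, 0-0010, 0-1001, 0-1100, 01-000, 01-101, 0100-0, 01001-, 011-0-, 101111, 110-11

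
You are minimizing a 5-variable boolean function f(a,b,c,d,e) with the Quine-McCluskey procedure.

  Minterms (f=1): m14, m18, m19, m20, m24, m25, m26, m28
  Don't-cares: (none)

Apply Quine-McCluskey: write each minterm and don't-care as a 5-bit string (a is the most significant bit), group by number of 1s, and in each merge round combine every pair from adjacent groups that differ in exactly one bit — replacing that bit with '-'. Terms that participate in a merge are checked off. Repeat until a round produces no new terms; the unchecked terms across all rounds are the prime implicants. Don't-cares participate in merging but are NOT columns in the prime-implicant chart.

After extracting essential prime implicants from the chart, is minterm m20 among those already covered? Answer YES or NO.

YES

Round 0: 01110 10010✓ 10011✓ 10100✓ 11000✓ 11001✓ 11010✓ 11100✓
Round 1: 1-010 1-100 1001- 11-00 110-0 1100-
PIs = {01110, 1-010, 1-100, 1001-, 11-00, 110-0, 1100-}
Coverage chart:
  m14: 01110 ←essential
  m18: 1-010,1001-
  m19: 1001- ←essential
  m20: 1-100 ←essential
  m24: 11-00,110-0,1100-
  m25: 1100- ←essential
  m26: 1-010,110-0
  m28: 1-100,11-00
Essential: 01110, 1-100, 1001-, 1100-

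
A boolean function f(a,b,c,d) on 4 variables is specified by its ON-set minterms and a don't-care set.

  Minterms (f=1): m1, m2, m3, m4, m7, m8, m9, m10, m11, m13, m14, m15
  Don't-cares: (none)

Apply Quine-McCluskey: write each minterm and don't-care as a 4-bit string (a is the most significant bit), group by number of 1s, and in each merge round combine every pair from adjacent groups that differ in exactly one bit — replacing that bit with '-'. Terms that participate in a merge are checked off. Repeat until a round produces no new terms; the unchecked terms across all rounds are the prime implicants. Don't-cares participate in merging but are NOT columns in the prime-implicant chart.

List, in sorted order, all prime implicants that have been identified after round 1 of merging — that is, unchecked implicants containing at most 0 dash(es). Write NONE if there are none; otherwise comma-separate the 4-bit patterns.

0100

Round 0: 0001✓ 0010✓ 0011✓ 0100 0111✓ 1000✓ 1001✓ 1010✓ 1011✓ 1101✓ 1110✓ 1111✓
Round 1: -001✓ -010✓ -011✓ -111✓ 0-11✓ 00-1✓ 001-✓ 1-01✓ 1-10✓ 1-11✓ 10-0✓ 10-1✓ 100-✓ 101-✓ 11-1✓ 111-✓
Round 2: --11 -0-1 -01- 1--1 1-1- 10--
PIs = {--11, -0-1, -01-, 0100, 1--1, 1-1-, 10--}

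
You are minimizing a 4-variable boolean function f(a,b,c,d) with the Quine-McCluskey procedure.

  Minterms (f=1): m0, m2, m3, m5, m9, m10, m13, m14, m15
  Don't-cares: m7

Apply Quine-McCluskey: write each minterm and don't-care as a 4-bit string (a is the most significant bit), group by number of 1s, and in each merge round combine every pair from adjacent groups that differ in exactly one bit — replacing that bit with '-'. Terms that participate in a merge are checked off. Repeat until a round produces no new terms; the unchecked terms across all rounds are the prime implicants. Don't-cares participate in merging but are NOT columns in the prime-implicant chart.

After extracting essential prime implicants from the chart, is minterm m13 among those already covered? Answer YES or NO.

size-2^0 implicants → 0000(✓)  0010(✓)  0011(✓)  0101(✓)  0111(✓)  1001(✓)  1010(✓)  1101(✓)  1110(✓)  1111(✓)
size-2^1 implicants → -010  -101(✓)  -111(✓)  0-11  00-0  001-  01-1(✓)  1-01  1-10  11-1(✓)  111-
size-2^2 implicants → -1-1
Unchecked terms (primes): -010, -1-1, 0-11, 00-0, 001-, 1-01, 1-10, 111-
Minterm coverage:
  m0 ⊆ 00-0 [E]
  m2 ⊆ -010,00-0,001-
  m3 ⊆ 0-11,001-
  m5 ⊆ -1-1 [E]
  m9 ⊆ 1-01 [E]
  m10 ⊆ -010,1-10
  m13 ⊆ -1-1,1-01
  m14 ⊆ 1-10,111-
  m15 ⊆ -1-1,111-
E = {-1-1, 00-0, 1-01}

YES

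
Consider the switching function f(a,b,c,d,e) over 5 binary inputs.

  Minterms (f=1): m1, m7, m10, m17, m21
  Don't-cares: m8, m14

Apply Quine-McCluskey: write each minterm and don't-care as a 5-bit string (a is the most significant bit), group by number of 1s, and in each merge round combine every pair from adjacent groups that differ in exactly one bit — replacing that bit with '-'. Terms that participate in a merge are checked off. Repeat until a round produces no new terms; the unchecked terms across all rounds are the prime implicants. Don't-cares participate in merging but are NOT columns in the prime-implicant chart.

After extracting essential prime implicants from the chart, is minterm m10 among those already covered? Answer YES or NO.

[col 0] 00001*, 00111, 01000*, 01010*, 01110*, 10001*, 10101*
[col 1] -0001, 01-10, 010-0, 10-01
Prime implicants: -0001, 00111, 01-10, 010-0, 10-01
PI chart (minterm → PIs covering it):
  1 | -0001  (sole → essential)
  7 | 00111  (sole → essential)
  10 | 01-10,010-0
  17 | -0001,10-01
  21 | 10-01  (sole → essential)
Essential prime implicants: -0001, 00111, 10-01

NO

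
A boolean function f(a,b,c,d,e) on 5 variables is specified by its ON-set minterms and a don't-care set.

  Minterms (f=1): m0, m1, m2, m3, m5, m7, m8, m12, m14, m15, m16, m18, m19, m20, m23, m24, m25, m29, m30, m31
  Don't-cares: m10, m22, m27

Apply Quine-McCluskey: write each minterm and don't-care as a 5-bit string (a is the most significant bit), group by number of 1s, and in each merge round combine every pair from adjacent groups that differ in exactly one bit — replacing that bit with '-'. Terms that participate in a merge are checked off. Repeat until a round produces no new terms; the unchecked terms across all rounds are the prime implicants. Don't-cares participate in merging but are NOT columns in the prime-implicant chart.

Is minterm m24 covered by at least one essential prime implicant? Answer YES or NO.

NO

size-2^0 implicants → 00000(✓)  00001(✓)  00010(✓)  00011(✓)  00101(✓)  00111(✓)  01000(✓)  01010(✓)  01100(✓)  01110(✓)  01111(✓)  10000(✓)  10010(✓)  10011(✓)  10100(✓)  10110(✓)  10111(✓)  11000(✓)  11001(✓)  11011(✓)  11101(✓)  11110(✓)  11111(✓)
size-2^1 implicants → -0000(✓)  -0010(✓)  -0011(✓)  -0111(✓)  -1000(✓)  -1110(✓)  -1111(✓)  0-000(✓)  0-010(✓)  0-111(✓)  00-01(✓)  00-11(✓)  000-0(✓)  000-1(✓)  0000-(✓)  0001-(✓)  001-1(✓)  01-00(✓)  01-10(✓)  010-0(✓)  011-0(✓)  0111-(✓)  1-000(✓)  1-011(✓)  1-110(✓)  1-111(✓)  10-00(✓)  10-10(✓)  10-11(✓)  100-0(✓)  1001-(✓)  101-0(✓)  1011-(✓)  11-01(✓)  11-11(✓)  110-1(✓)  1100-  111-1(✓)  1111-(✓)
size-2^2 implicants → --000  --111  -0-11  -00-0  -001-  -111-  0-0-0  00--1  000--  01--0  1--11  1-11-  10--0  10-1-  11--1
Unchecked terms (primes): --000, --111, -0-11, -00-0, -001-, -111-, 0-0-0, 00--1, 000--, 01--0, 1--11, 1-11-, 10--0, 10-1-, 11--1, 1100-
Minterm coverage:
  m0 ⊆ --000,-00-0,0-0-0,000--
  m1 ⊆ 00--1,000--
  m2 ⊆ -00-0,-001-,0-0-0,000--
  m3 ⊆ -0-11,-001-,00--1,000--
  m5 ⊆ 00--1 [E]
  m7 ⊆ --111,-0-11,00--1
  m8 ⊆ --000,0-0-0,01--0
  m12 ⊆ 01--0 [E]
  m14 ⊆ -111-,01--0
  m15 ⊆ --111,-111-
  m16 ⊆ --000,-00-0,10--0
  m18 ⊆ -00-0,-001-,10--0,10-1-
  m19 ⊆ -0-11,-001-,1--11,10-1-
  m20 ⊆ 10--0 [E]
  m23 ⊆ --111,-0-11,1--11,1-11-,10-1-
  m24 ⊆ --000,1100-
  m25 ⊆ 11--1,1100-
  m29 ⊆ 11--1 [E]
  m30 ⊆ -111-,1-11-
  m31 ⊆ --111,-111-,1--11,1-11-,11--1
E = {00--1, 01--0, 10--0, 11--1}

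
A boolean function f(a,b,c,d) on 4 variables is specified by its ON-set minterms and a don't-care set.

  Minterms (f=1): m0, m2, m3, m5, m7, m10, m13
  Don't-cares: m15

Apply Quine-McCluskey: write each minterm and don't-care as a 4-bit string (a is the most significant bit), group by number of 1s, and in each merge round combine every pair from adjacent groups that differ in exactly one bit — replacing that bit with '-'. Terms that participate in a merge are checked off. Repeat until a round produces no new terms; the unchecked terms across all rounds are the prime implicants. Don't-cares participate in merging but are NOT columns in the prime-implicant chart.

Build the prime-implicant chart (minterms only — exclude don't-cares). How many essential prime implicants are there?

size-2^0 implicants → 0000(✓)  0010(✓)  0011(✓)  0101(✓)  0111(✓)  1010(✓)  1101(✓)  1111(✓)
size-2^1 implicants → -010  -101(✓)  -111(✓)  0-11  00-0  001-  01-1(✓)  11-1(✓)
size-2^2 implicants → -1-1
Unchecked terms (primes): -010, -1-1, 0-11, 00-0, 001-
Minterm coverage:
  m0 ⊆ 00-0 [E]
  m2 ⊆ -010,00-0,001-
  m3 ⊆ 0-11,001-
  m5 ⊆ -1-1 [E]
  m7 ⊆ -1-1,0-11
  m10 ⊆ -010 [E]
  m13 ⊆ -1-1 [E]
E = {-010, -1-1, 00-0}

3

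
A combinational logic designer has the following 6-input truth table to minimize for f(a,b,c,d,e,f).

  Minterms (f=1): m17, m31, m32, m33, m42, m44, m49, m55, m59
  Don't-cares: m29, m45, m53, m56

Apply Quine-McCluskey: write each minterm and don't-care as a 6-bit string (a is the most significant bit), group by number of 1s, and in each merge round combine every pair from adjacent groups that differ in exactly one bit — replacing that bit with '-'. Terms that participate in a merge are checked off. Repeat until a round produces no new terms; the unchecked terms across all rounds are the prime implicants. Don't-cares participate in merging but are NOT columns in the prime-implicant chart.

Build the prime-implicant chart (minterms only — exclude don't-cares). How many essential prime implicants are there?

7

Round 0: 010001✓ 011101✓ 011111✓ 100000✓ 100001✓ 101010 101100✓ 101101✓ 110001✓ 110101✓ 110111✓ 111000 111011
Round 1: -10001 0111-1 1-0001 10000- 10110- 110-01 1101-1
PIs = {-10001, 0111-1, 1-0001, 10000-, 101010, 10110-, 110-01, 1101-1, 111000, 111011}
Coverage chart:
  m17: -10001 ←essential
  m31: 0111-1 ←essential
  m32: 10000- ←essential
  m33: 1-0001,10000-
  m42: 101010 ←essential
  m44: 10110- ←essential
  m49: -10001,1-0001,110-01
  m55: 1101-1 ←essential
  m59: 111011 ←essential
Essential: -10001, 0111-1, 10000-, 101010, 10110-, 1101-1, 111011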